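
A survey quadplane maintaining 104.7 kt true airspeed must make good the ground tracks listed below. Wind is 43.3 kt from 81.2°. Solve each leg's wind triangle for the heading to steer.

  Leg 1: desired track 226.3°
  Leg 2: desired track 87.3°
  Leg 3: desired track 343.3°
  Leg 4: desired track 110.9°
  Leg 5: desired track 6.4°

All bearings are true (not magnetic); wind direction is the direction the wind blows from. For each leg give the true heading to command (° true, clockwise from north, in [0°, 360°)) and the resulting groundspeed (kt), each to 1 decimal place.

Leg 1: desired track 226.3°; wind correction -13.7° → command heading 212.6°, groundspeed 137.2 kt
Leg 2: desired track 87.3°; wind correction -2.5° → command heading 84.8°, groundspeed 61.5 kt
Leg 3: desired track 343.3°; wind correction +24.2° → command heading 7.5°, groundspeed 101.5 kt
Leg 4: desired track 110.9°; wind correction -11.8° → command heading 99.1°, groundspeed 64.9 kt
Leg 5: desired track 6.4°; wind correction +23.5° → command heading 29.9°, groundspeed 84.6 kt

Leg 1: heading=212.6°, groundspeed=137.2 kt
Leg 2: heading=84.8°, groundspeed=61.5 kt
Leg 3: heading=7.5°, groundspeed=101.5 kt
Leg 4: heading=99.1°, groundspeed=64.9 kt
Leg 5: heading=29.9°, groundspeed=84.6 kt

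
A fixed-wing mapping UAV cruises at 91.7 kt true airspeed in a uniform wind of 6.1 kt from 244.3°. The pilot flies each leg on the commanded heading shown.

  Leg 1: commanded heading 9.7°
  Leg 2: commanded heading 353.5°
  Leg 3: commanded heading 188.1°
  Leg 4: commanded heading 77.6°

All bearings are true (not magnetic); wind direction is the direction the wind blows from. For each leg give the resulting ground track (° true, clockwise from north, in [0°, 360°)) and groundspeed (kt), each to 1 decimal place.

Leg 1: heading 9.7°; drift +3.0° → track 12.7°, groundspeed 95.4 kt
Leg 2: heading 353.5°; drift +3.5° → track 357.0°, groundspeed 93.9 kt
Leg 3: heading 188.1°; drift -3.3° → track 184.8°, groundspeed 88.5 kt
Leg 4: heading 77.6°; drift -0.8° → track 76.8°, groundspeed 97.6 kt

Leg 1: track=12.7°, groundspeed=95.4 kt
Leg 2: track=357.0°, groundspeed=93.9 kt
Leg 3: track=184.8°, groundspeed=88.5 kt
Leg 4: track=76.8°, groundspeed=97.6 kt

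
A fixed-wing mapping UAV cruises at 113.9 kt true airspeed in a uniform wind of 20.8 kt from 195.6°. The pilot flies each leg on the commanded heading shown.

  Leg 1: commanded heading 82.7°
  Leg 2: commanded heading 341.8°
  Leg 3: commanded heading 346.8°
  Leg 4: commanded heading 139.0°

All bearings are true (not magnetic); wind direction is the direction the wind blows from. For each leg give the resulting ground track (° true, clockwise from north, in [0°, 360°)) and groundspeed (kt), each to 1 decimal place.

Leg 1: track=73.8°, groundspeed=123.5 kt
Leg 2: track=346.8°, groundspeed=131.7 kt
Leg 3: track=351.1°, groundspeed=132.5 kt
Leg 4: track=129.4°, groundspeed=103.9 kt

Leg 1: heading 82.7°; drift -8.9° → track 73.8°, groundspeed 123.5 kt
Leg 2: heading 341.8°; drift +5.0° → track 346.8°, groundspeed 131.7 kt
Leg 3: heading 346.8°; drift +4.3° → track 351.1°, groundspeed 132.5 kt
Leg 4: heading 139.0°; drift -9.6° → track 129.4°, groundspeed 103.9 kt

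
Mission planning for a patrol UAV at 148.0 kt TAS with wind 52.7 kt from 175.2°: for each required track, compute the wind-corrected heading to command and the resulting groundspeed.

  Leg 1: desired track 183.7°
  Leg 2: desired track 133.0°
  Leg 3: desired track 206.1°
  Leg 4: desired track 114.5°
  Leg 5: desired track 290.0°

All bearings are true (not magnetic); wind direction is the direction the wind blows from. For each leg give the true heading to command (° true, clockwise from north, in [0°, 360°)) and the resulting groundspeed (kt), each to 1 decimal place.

Leg 1: desired track 183.7°; wind correction -3.0° → command heading 180.7°, groundspeed 95.7 kt
Leg 2: desired track 133.0°; wind correction +13.8° → command heading 146.8°, groundspeed 104.7 kt
Leg 3: desired track 206.1°; wind correction -10.5° → command heading 195.6°, groundspeed 100.3 kt
Leg 4: desired track 114.5°; wind correction +18.1° → command heading 132.6°, groundspeed 114.9 kt
Leg 5: desired track 290.0°; wind correction -18.9° → command heading 271.1°, groundspeed 162.2 kt

Leg 1: heading=180.7°, groundspeed=95.7 kt
Leg 2: heading=146.8°, groundspeed=104.7 kt
Leg 3: heading=195.6°, groundspeed=100.3 kt
Leg 4: heading=132.6°, groundspeed=114.9 kt
Leg 5: heading=271.1°, groundspeed=162.2 kt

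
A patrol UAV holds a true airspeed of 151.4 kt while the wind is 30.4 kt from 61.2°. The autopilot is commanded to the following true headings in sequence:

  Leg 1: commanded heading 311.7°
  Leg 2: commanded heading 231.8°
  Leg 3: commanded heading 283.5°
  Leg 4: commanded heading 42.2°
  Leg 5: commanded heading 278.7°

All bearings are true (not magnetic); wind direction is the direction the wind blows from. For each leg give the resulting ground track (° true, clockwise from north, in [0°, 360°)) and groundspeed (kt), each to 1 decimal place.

Leg 1: heading 311.7°; drift -10.1° → track 301.6°, groundspeed 164.1 kt
Leg 2: heading 231.8°; drift +1.6° → track 233.4°, groundspeed 181.5 kt
Leg 3: heading 283.5°; drift -6.7° → track 276.8°, groundspeed 175.1 kt
Leg 4: heading 42.2°; drift -4.6° → track 37.6°, groundspeed 123.1 kt
Leg 5: heading 278.7°; drift -6.0° → track 272.7°, groundspeed 176.5 kt

Leg 1: track=301.6°, groundspeed=164.1 kt
Leg 2: track=233.4°, groundspeed=181.5 kt
Leg 3: track=276.8°, groundspeed=175.1 kt
Leg 4: track=37.6°, groundspeed=123.1 kt
Leg 5: track=272.7°, groundspeed=176.5 kt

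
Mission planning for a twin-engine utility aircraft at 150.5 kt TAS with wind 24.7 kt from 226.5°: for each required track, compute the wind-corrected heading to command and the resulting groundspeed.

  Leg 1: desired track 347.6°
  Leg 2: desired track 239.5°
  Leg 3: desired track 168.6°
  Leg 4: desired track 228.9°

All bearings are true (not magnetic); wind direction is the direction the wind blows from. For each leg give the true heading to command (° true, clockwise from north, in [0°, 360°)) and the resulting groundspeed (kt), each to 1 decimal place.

Leg 1: desired track 347.6°; wind correction -8.1° → command heading 339.5°, groundspeed 161.8 kt
Leg 2: desired track 239.5°; wind correction -2.1° → command heading 237.4°, groundspeed 126.3 kt
Leg 3: desired track 168.6°; wind correction +8.0° → command heading 176.6°, groundspeed 135.9 kt
Leg 4: desired track 228.9°; wind correction -0.4° → command heading 228.5°, groundspeed 125.8 kt

Leg 1: heading=339.5°, groundspeed=161.8 kt
Leg 2: heading=237.4°, groundspeed=126.3 kt
Leg 3: heading=176.6°, groundspeed=135.9 kt
Leg 4: heading=228.5°, groundspeed=125.8 kt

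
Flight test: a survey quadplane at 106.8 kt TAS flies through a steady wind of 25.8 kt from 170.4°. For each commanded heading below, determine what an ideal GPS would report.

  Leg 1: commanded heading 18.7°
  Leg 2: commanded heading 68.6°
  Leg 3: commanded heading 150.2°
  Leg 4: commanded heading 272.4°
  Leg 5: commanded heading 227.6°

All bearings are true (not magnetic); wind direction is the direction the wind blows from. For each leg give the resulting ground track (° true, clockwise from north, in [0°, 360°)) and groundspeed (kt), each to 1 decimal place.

Leg 1: track=13.3°, groundspeed=130.1 kt
Leg 2: track=55.9°, groundspeed=114.9 kt
Leg 3: track=144.0°, groundspeed=83.1 kt
Leg 4: track=285.1°, groundspeed=115.0 kt
Leg 5: track=240.8°, groundspeed=95.3 kt

Leg 1: heading 18.7°; drift -5.4° → track 13.3°, groundspeed 130.1 kt
Leg 2: heading 68.6°; drift -12.7° → track 55.9°, groundspeed 114.9 kt
Leg 3: heading 150.2°; drift -6.2° → track 144.0°, groundspeed 83.1 kt
Leg 4: heading 272.4°; drift +12.7° → track 285.1°, groundspeed 115.0 kt
Leg 5: heading 227.6°; drift +13.2° → track 240.8°, groundspeed 95.3 kt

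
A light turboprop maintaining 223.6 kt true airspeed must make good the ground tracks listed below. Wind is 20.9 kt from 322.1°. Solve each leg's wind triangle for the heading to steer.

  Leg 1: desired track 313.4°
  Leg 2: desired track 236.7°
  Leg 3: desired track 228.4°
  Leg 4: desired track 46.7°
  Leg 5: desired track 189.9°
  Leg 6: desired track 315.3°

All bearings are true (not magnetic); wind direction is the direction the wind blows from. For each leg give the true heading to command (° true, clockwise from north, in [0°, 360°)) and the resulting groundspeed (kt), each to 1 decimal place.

Leg 1: heading=314.2°, groundspeed=202.9 kt
Leg 2: heading=242.0°, groundspeed=221.0 kt
Leg 3: heading=233.8°, groundspeed=224.0 kt
Leg 4: heading=41.4°, groundspeed=220.7 kt
Leg 5: heading=193.9°, groundspeed=237.1 kt
Leg 6: heading=315.9°, groundspeed=202.8 kt

Leg 1: desired track 313.4°; wind correction +0.8° → command heading 314.2°, groundspeed 202.9 kt
Leg 2: desired track 236.7°; wind correction +5.3° → command heading 242.0°, groundspeed 221.0 kt
Leg 3: desired track 228.4°; wind correction +5.4° → command heading 233.8°, groundspeed 224.0 kt
Leg 4: desired track 46.7°; wind correction -5.3° → command heading 41.4°, groundspeed 220.7 kt
Leg 5: desired track 189.9°; wind correction +4.0° → command heading 193.9°, groundspeed 237.1 kt
Leg 6: desired track 315.3°; wind correction +0.6° → command heading 315.9°, groundspeed 202.8 kt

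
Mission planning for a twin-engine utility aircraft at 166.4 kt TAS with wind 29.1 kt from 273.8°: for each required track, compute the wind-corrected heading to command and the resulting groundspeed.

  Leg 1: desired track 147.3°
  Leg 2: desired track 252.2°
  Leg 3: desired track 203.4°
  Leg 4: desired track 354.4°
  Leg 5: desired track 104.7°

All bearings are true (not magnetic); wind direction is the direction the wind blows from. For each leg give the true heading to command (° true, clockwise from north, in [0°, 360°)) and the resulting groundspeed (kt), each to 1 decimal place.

Leg 1: desired track 147.3°; wind correction +8.1° → command heading 155.4°, groundspeed 182.1 kt
Leg 2: desired track 252.2°; wind correction +3.7° → command heading 255.9°, groundspeed 139.0 kt
Leg 3: desired track 203.4°; wind correction +9.5° → command heading 212.9°, groundspeed 154.4 kt
Leg 4: desired track 354.4°; wind correction -9.9° → command heading 344.5°, groundspeed 159.2 kt
Leg 5: desired track 104.7°; wind correction +1.9° → command heading 106.6°, groundspeed 194.9 kt

Leg 1: heading=155.4°, groundspeed=182.1 kt
Leg 2: heading=255.9°, groundspeed=139.0 kt
Leg 3: heading=212.9°, groundspeed=154.4 kt
Leg 4: heading=344.5°, groundspeed=159.2 kt
Leg 5: heading=106.6°, groundspeed=194.9 kt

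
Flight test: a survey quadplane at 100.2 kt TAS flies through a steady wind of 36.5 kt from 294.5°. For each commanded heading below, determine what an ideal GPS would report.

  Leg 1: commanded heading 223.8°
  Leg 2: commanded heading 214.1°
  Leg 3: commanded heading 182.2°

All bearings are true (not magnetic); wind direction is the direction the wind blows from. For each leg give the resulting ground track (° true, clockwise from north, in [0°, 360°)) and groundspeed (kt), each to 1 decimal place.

Leg 1: track=202.5°, groundspeed=94.6 kt
Leg 2: track=193.2°, groundspeed=100.8 kt
Leg 3: track=165.7°, groundspeed=118.9 kt

Leg 1: heading 223.8°; drift -21.3° → track 202.5°, groundspeed 94.6 kt
Leg 2: heading 214.1°; drift -20.9° → track 193.2°, groundspeed 100.8 kt
Leg 3: heading 182.2°; drift -16.5° → track 165.7°, groundspeed 118.9 kt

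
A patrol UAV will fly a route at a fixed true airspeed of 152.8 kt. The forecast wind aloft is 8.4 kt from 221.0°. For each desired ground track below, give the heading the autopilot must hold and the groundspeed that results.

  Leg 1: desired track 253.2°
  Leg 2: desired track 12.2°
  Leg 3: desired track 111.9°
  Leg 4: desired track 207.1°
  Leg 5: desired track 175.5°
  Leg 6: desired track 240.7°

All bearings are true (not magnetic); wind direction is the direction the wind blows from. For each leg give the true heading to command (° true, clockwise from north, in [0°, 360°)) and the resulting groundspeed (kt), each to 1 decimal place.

Leg 1: desired track 253.2°; wind correction -1.7° → command heading 251.5°, groundspeed 145.6 kt
Leg 2: desired track 12.2°; wind correction -1.5° → command heading 10.7°, groundspeed 160.1 kt
Leg 3: desired track 111.9°; wind correction +3.0° → command heading 114.9°, groundspeed 155.3 kt
Leg 4: desired track 207.1°; wind correction +0.8° → command heading 207.9°, groundspeed 144.6 kt
Leg 5: desired track 175.5°; wind correction +2.2° → command heading 177.7°, groundspeed 146.8 kt
Leg 6: desired track 240.7°; wind correction -1.1° → command heading 239.6°, groundspeed 144.9 kt

Leg 1: heading=251.5°, groundspeed=145.6 kt
Leg 2: heading=10.7°, groundspeed=160.1 kt
Leg 3: heading=114.9°, groundspeed=155.3 kt
Leg 4: heading=207.9°, groundspeed=144.6 kt
Leg 5: heading=177.7°, groundspeed=146.8 kt
Leg 6: heading=239.6°, groundspeed=144.9 kt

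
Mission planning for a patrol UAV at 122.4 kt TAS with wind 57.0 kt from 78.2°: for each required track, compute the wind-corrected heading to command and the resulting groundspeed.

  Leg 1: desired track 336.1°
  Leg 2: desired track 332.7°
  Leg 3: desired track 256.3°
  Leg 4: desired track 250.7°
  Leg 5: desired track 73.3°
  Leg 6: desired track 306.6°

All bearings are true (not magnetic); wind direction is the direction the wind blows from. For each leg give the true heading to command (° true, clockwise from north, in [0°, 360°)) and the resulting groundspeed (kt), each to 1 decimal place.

Leg 1: heading=3.2°, groundspeed=120.9 kt
Leg 2: heading=359.4°, groundspeed=124.6 kt
Leg 3: heading=255.4°, groundspeed=179.4 kt
Leg 4: heading=247.2°, groundspeed=178.7 kt
Leg 5: heading=75.6°, groundspeed=65.5 kt
Leg 6: heading=327.0°, groundspeed=152.6 kt

Leg 1: desired track 336.1°; wind correction +27.1° → command heading 3.2°, groundspeed 120.9 kt
Leg 2: desired track 332.7°; wind correction +26.7° → command heading 359.4°, groundspeed 124.6 kt
Leg 3: desired track 256.3°; wind correction -0.9° → command heading 255.4°, groundspeed 179.4 kt
Leg 4: desired track 250.7°; wind correction -3.5° → command heading 247.2°, groundspeed 178.7 kt
Leg 5: desired track 73.3°; wind correction +2.3° → command heading 75.6°, groundspeed 65.5 kt
Leg 6: desired track 306.6°; wind correction +20.4° → command heading 327.0°, groundspeed 152.6 kt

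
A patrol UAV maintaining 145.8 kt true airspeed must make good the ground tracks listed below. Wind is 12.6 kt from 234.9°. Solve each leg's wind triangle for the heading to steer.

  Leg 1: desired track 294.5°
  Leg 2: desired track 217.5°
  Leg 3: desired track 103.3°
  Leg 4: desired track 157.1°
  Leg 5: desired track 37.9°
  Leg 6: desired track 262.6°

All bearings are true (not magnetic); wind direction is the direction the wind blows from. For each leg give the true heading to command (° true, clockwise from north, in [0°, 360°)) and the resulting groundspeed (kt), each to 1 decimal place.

Leg 1: heading=290.2°, groundspeed=139.0 kt
Leg 2: heading=219.0°, groundspeed=133.7 kt
Leg 3: heading=107.0°, groundspeed=153.9 kt
Leg 4: heading=161.9°, groundspeed=142.6 kt
Leg 5: heading=36.5°, groundspeed=157.8 kt
Leg 6: heading=260.3°, groundspeed=134.5 kt

Leg 1: desired track 294.5°; wind correction -4.3° → command heading 290.2°, groundspeed 139.0 kt
Leg 2: desired track 217.5°; wind correction +1.5° → command heading 219.0°, groundspeed 133.7 kt
Leg 3: desired track 103.3°; wind correction +3.7° → command heading 107.0°, groundspeed 153.9 kt
Leg 4: desired track 157.1°; wind correction +4.8° → command heading 161.9°, groundspeed 142.6 kt
Leg 5: desired track 37.9°; wind correction -1.4° → command heading 36.5°, groundspeed 157.8 kt
Leg 6: desired track 262.6°; wind correction -2.3° → command heading 260.3°, groundspeed 134.5 kt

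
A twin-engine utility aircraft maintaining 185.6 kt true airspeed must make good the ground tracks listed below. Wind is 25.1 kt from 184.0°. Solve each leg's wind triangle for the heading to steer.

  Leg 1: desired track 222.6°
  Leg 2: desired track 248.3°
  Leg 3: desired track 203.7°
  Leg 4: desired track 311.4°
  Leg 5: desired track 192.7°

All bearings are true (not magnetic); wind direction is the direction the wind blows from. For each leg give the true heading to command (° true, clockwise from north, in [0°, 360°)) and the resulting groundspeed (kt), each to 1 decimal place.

Leg 1: desired track 222.6°; wind correction -4.8° → command heading 217.8°, groundspeed 165.3 kt
Leg 2: desired track 248.3°; wind correction -7.0° → command heading 241.3°, groundspeed 173.3 kt
Leg 3: desired track 203.7°; wind correction -2.6° → command heading 201.1°, groundspeed 161.8 kt
Leg 4: desired track 311.4°; wind correction -6.2° → command heading 305.2°, groundspeed 199.8 kt
Leg 5: desired track 192.7°; wind correction -1.2° → command heading 191.5°, groundspeed 160.7 kt

Leg 1: heading=217.8°, groundspeed=165.3 kt
Leg 2: heading=241.3°, groundspeed=173.3 kt
Leg 3: heading=201.1°, groundspeed=161.8 kt
Leg 4: heading=305.2°, groundspeed=199.8 kt
Leg 5: heading=191.5°, groundspeed=160.7 kt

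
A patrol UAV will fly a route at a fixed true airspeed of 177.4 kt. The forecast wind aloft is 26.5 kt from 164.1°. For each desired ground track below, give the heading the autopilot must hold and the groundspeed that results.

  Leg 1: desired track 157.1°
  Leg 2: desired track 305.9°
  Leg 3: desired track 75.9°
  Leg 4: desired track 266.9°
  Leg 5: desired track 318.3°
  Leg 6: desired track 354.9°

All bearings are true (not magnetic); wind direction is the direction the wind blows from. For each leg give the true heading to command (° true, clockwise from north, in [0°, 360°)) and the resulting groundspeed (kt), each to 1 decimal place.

Leg 1: desired track 157.1°; wind correction +1.0° → command heading 158.1°, groundspeed 151.1 kt
Leg 2: desired track 305.9°; wind correction -5.3° → command heading 300.6°, groundspeed 197.5 kt
Leg 3: desired track 75.9°; wind correction +8.6° → command heading 84.5°, groundspeed 174.6 kt
Leg 4: desired track 266.9°; wind correction -8.4° → command heading 258.5°, groundspeed 181.4 kt
Leg 5: desired track 318.3°; wind correction -3.7° → command heading 314.6°, groundspeed 200.9 kt
Leg 6: desired track 354.9°; wind correction +1.6° → command heading 356.5°, groundspeed 203.4 kt

Leg 1: heading=158.1°, groundspeed=151.1 kt
Leg 2: heading=300.6°, groundspeed=197.5 kt
Leg 3: heading=84.5°, groundspeed=174.6 kt
Leg 4: heading=258.5°, groundspeed=181.4 kt
Leg 5: heading=314.6°, groundspeed=200.9 kt
Leg 6: heading=356.5°, groundspeed=203.4 kt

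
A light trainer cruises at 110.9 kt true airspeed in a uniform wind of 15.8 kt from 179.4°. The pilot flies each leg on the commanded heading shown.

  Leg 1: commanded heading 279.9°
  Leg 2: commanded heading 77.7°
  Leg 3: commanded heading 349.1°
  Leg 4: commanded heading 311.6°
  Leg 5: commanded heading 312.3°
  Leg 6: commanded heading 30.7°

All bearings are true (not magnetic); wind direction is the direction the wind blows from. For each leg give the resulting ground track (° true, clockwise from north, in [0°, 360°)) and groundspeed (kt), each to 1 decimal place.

Leg 1: track=287.7°, groundspeed=114.8 kt
Leg 2: track=70.0°, groundspeed=115.1 kt
Leg 3: track=350.4°, groundspeed=126.5 kt
Leg 4: track=317.1°, groundspeed=122.1 kt
Leg 5: track=317.7°, groundspeed=122.2 kt
Leg 6: track=26.9°, groundspeed=124.7 kt

Leg 1: heading 279.9°; drift +7.8° → track 287.7°, groundspeed 114.8 kt
Leg 2: heading 77.7°; drift -7.7° → track 70.0°, groundspeed 115.1 kt
Leg 3: heading 349.1°; drift +1.3° → track 350.4°, groundspeed 126.5 kt
Leg 4: heading 311.6°; drift +5.5° → track 317.1°, groundspeed 122.1 kt
Leg 5: heading 312.3°; drift +5.4° → track 317.7°, groundspeed 122.2 kt
Leg 6: heading 30.7°; drift -3.8° → track 26.9°, groundspeed 124.7 kt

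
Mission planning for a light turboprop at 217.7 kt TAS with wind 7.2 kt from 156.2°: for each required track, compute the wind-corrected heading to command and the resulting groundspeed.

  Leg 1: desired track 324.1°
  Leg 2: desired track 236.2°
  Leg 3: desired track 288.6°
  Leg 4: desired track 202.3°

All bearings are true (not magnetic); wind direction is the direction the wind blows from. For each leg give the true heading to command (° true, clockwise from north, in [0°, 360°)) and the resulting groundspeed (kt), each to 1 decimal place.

Leg 1: desired track 324.1°; wind correction -0.4° → command heading 323.7°, groundspeed 224.7 kt
Leg 2: desired track 236.2°; wind correction -1.9° → command heading 234.3°, groundspeed 216.3 kt
Leg 3: desired track 288.6°; wind correction -1.4° → command heading 287.2°, groundspeed 222.5 kt
Leg 4: desired track 202.3°; wind correction -1.4° → command heading 200.9°, groundspeed 212.6 kt

Leg 1: heading=323.7°, groundspeed=224.7 kt
Leg 2: heading=234.3°, groundspeed=216.3 kt
Leg 3: heading=287.2°, groundspeed=222.5 kt
Leg 4: heading=200.9°, groundspeed=212.6 kt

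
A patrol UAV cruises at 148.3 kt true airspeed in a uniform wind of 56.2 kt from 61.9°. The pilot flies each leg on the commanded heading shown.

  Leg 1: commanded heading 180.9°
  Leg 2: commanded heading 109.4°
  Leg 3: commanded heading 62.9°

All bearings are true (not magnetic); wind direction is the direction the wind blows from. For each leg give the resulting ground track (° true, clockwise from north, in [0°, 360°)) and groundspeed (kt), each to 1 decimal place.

Leg 1: heading 180.9°; drift +15.6° → track 196.5°, groundspeed 182.3 kt
Leg 2: heading 109.4°; drift +20.6° → track 130.0°, groundspeed 117.9 kt
Leg 3: heading 62.9°; drift +0.6° → track 63.5°, groundspeed 92.1 kt

Leg 1: track=196.5°, groundspeed=182.3 kt
Leg 2: track=130.0°, groundspeed=117.9 kt
Leg 3: track=63.5°, groundspeed=92.1 kt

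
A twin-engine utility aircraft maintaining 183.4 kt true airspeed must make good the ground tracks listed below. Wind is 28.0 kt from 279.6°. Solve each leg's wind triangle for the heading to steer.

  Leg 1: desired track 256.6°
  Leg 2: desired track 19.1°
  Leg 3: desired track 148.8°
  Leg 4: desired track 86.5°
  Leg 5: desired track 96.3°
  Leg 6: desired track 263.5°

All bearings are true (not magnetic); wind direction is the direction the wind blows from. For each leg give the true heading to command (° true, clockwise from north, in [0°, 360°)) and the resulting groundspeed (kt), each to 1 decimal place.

Leg 1: desired track 256.6°; wind correction +3.4° → command heading 260.0°, groundspeed 157.3 kt
Leg 2: desired track 19.1°; wind correction -8.7° → command heading 10.4°, groundspeed 185.9 kt
Leg 3: desired track 148.8°; wind correction +6.6° → command heading 155.4°, groundspeed 200.5 kt
Leg 4: desired track 86.5°; wind correction -2.0° → command heading 84.5°, groundspeed 210.6 kt
Leg 5: desired track 96.3°; wind correction -0.5° → command heading 95.8°, groundspeed 211.3 kt
Leg 6: desired track 263.5°; wind correction +2.4° → command heading 265.9°, groundspeed 156.3 kt

Leg 1: heading=260.0°, groundspeed=157.3 kt
Leg 2: heading=10.4°, groundspeed=185.9 kt
Leg 3: heading=155.4°, groundspeed=200.5 kt
Leg 4: heading=84.5°, groundspeed=210.6 kt
Leg 5: heading=95.8°, groundspeed=211.3 kt
Leg 6: heading=265.9°, groundspeed=156.3 kt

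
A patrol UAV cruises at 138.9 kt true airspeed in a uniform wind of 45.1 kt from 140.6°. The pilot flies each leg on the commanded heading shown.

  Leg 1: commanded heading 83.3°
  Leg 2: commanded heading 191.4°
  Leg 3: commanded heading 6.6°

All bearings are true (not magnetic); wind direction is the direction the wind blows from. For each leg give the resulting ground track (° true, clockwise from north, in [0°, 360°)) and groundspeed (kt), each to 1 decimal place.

Leg 1: heading 83.3°; drift -18.3° → track 65.0°, groundspeed 120.7 kt
Leg 2: heading 191.4°; drift +17.6° → track 209.0°, groundspeed 115.8 kt
Leg 3: heading 6.6°; drift -10.8° → track 355.8°, groundspeed 173.3 kt

Leg 1: track=65.0°, groundspeed=120.7 kt
Leg 2: track=209.0°, groundspeed=115.8 kt
Leg 3: track=355.8°, groundspeed=173.3 kt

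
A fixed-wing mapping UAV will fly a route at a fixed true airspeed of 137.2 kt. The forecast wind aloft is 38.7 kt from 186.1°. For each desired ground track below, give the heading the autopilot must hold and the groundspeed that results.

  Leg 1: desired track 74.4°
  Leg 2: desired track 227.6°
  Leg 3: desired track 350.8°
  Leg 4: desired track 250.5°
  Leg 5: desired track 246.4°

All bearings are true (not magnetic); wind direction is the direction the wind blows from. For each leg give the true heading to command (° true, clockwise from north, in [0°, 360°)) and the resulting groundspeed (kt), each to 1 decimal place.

Leg 1: heading=89.6°, groundspeed=146.7 kt
Leg 2: heading=216.8°, groundspeed=105.8 kt
Leg 3: heading=346.5°, groundspeed=174.1 kt
Leg 4: heading=235.8°, groundspeed=116.0 kt
Leg 5: heading=232.2°, groundspeed=113.8 kt

Leg 1: desired track 74.4°; wind correction +15.2° → command heading 89.6°, groundspeed 146.7 kt
Leg 2: desired track 227.6°; wind correction -10.8° → command heading 216.8°, groundspeed 105.8 kt
Leg 3: desired track 350.8°; wind correction -4.3° → command heading 346.5°, groundspeed 174.1 kt
Leg 4: desired track 250.5°; wind correction -14.7° → command heading 235.8°, groundspeed 116.0 kt
Leg 5: desired track 246.4°; wind correction -14.2° → command heading 232.2°, groundspeed 113.8 kt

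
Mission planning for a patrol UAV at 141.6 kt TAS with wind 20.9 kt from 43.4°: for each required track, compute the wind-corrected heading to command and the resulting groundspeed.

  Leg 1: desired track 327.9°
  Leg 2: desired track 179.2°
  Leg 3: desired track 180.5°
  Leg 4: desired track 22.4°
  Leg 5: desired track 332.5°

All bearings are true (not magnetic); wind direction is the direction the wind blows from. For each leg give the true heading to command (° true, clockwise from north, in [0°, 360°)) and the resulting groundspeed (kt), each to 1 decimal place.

Leg 1: desired track 327.9°; wind correction +8.2° → command heading 336.1°, groundspeed 134.9 kt
Leg 2: desired track 179.2°; wind correction -5.9° → command heading 173.3°, groundspeed 155.8 kt
Leg 3: desired track 180.5°; wind correction -5.8° → command heading 174.7°, groundspeed 156.2 kt
Leg 4: desired track 22.4°; wind correction +3.0° → command heading 25.4°, groundspeed 121.9 kt
Leg 5: desired track 332.5°; wind correction +8.0° → command heading 340.5°, groundspeed 133.4 kt

Leg 1: heading=336.1°, groundspeed=134.9 kt
Leg 2: heading=173.3°, groundspeed=155.8 kt
Leg 3: heading=174.7°, groundspeed=156.2 kt
Leg 4: heading=25.4°, groundspeed=121.9 kt
Leg 5: heading=340.5°, groundspeed=133.4 kt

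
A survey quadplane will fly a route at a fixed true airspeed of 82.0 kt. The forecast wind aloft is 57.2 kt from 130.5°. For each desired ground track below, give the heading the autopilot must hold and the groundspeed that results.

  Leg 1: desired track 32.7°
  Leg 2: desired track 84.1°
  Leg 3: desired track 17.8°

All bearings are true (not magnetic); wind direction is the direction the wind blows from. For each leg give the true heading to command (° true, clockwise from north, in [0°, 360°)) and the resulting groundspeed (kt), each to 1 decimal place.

Leg 1: desired track 32.7°; wind correction +43.7° → command heading 76.4°, groundspeed 67.0 kt
Leg 2: desired track 84.1°; wind correction +30.3° → command heading 114.4°, groundspeed 31.3 kt
Leg 3: desired track 17.8°; wind correction +40.1° → command heading 57.9°, groundspeed 84.8 kt

Leg 1: heading=76.4°, groundspeed=67.0 kt
Leg 2: heading=114.4°, groundspeed=31.3 kt
Leg 3: heading=57.9°, groundspeed=84.8 kt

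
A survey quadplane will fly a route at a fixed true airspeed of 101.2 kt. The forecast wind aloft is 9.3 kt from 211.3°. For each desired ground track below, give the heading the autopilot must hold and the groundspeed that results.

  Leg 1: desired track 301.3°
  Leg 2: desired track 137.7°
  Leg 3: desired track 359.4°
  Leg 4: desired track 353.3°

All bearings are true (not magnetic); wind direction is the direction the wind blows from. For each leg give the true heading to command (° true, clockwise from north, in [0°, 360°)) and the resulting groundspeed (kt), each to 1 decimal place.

Leg 1: desired track 301.3°; wind correction -5.3° → command heading 296.0°, groundspeed 100.8 kt
Leg 2: desired track 137.7°; wind correction +5.1° → command heading 142.8°, groundspeed 98.2 kt
Leg 3: desired track 359.4°; wind correction -2.8° → command heading 356.6°, groundspeed 109.0 kt
Leg 4: desired track 353.3°; wind correction -3.2° → command heading 350.1°, groundspeed 108.4 kt

Leg 1: heading=296.0°, groundspeed=100.8 kt
Leg 2: heading=142.8°, groundspeed=98.2 kt
Leg 3: heading=356.6°, groundspeed=109.0 kt
Leg 4: heading=350.1°, groundspeed=108.4 kt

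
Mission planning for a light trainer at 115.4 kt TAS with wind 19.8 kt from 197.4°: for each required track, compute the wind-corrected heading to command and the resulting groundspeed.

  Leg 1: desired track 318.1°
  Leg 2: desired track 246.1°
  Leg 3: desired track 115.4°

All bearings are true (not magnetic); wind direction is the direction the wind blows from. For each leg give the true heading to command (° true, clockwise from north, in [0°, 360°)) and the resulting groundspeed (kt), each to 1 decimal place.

Leg 1: heading=309.6°, groundspeed=124.2 kt
Leg 2: heading=238.7°, groundspeed=101.4 kt
Leg 3: heading=125.2°, groundspeed=111.0 kt

Leg 1: desired track 318.1°; wind correction -8.5° → command heading 309.6°, groundspeed 124.2 kt
Leg 2: desired track 246.1°; wind correction -7.4° → command heading 238.7°, groundspeed 101.4 kt
Leg 3: desired track 115.4°; wind correction +9.8° → command heading 125.2°, groundspeed 111.0 kt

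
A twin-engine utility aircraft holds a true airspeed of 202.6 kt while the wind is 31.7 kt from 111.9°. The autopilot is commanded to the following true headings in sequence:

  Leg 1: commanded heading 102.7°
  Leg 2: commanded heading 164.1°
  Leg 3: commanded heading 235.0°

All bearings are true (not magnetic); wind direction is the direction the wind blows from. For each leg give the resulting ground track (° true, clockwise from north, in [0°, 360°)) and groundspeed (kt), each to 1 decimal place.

Leg 1: heading 102.7°; drift -1.7° → track 101.0°, groundspeed 171.4 kt
Leg 2: heading 164.1°; drift +7.8° → track 171.9°, groundspeed 184.9 kt
Leg 3: heading 235.0°; drift +6.9° → track 241.9°, groundspeed 221.5 kt

Leg 1: track=101.0°, groundspeed=171.4 kt
Leg 2: track=171.9°, groundspeed=184.9 kt
Leg 3: track=241.9°, groundspeed=221.5 kt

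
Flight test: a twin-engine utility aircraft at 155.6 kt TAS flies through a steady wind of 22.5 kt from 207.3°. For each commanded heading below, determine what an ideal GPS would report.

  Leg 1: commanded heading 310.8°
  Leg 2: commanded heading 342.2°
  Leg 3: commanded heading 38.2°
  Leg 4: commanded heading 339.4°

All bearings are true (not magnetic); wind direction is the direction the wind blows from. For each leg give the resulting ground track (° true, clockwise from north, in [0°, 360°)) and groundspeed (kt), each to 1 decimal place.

Leg 1: heading 310.8°; drift +7.7° → track 318.5°, groundspeed 162.3 kt
Leg 2: heading 342.2°; drift +5.3° → track 347.5°, groundspeed 172.2 kt
Leg 3: heading 38.2°; drift -1.4° → track 36.8°, groundspeed 177.7 kt
Leg 4: heading 339.4°; drift +5.6° → track 345.0°, groundspeed 171.5 kt

Leg 1: track=318.5°, groundspeed=162.3 kt
Leg 2: track=347.5°, groundspeed=172.2 kt
Leg 3: track=36.8°, groundspeed=177.7 kt
Leg 4: track=345.0°, groundspeed=171.5 kt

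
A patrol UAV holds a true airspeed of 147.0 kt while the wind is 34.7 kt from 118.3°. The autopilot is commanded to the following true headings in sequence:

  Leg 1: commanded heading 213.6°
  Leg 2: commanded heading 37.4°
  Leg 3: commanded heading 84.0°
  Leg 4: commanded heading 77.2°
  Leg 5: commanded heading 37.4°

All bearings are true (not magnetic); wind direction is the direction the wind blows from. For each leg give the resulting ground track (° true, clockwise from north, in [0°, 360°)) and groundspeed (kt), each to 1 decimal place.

Leg 1: heading 213.6°; drift +13.0° → track 226.6°, groundspeed 154.1 kt
Leg 2: heading 37.4°; drift -13.6° → track 23.8°, groundspeed 145.6 kt
Leg 3: heading 84.0°; drift -9.4° → track 74.6°, groundspeed 119.9 kt
Leg 4: heading 77.2°; drift -10.7° → track 66.5°, groundspeed 123.0 kt
Leg 5: heading 37.4°; drift -13.6° → track 23.8°, groundspeed 145.6 kt

Leg 1: track=226.6°, groundspeed=154.1 kt
Leg 2: track=23.8°, groundspeed=145.6 kt
Leg 3: track=74.6°, groundspeed=119.9 kt
Leg 4: track=66.5°, groundspeed=123.0 kt
Leg 5: track=23.8°, groundspeed=145.6 kt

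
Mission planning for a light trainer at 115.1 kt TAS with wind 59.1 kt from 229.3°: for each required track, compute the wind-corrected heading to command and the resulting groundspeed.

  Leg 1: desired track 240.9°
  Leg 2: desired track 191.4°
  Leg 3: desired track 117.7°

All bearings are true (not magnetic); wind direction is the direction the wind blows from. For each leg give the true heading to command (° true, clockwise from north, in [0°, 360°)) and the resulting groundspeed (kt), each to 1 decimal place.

Leg 1: heading=235.0°, groundspeed=56.6 kt
Leg 2: heading=209.8°, groundspeed=62.6 kt
Leg 3: heading=146.2°, groundspeed=122.9 kt

Leg 1: desired track 240.9°; wind correction -5.9° → command heading 235.0°, groundspeed 56.6 kt
Leg 2: desired track 191.4°; wind correction +18.4° → command heading 209.8°, groundspeed 62.6 kt
Leg 3: desired track 117.7°; wind correction +28.5° → command heading 146.2°, groundspeed 122.9 kt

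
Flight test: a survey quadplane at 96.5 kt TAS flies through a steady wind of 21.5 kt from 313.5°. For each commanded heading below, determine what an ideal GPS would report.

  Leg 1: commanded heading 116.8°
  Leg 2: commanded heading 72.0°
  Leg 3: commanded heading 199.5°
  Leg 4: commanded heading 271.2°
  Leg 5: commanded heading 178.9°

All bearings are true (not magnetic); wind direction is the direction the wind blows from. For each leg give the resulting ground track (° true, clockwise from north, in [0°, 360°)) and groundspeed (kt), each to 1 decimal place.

Leg 1: track=119.8°, groundspeed=117.3 kt
Leg 2: track=82.0°, groundspeed=108.4 kt
Leg 3: track=188.9°, groundspeed=107.1 kt
Leg 4: track=261.0°, groundspeed=81.9 kt
Leg 5: track=171.1°, groundspeed=112.6 kt

Leg 1: heading 116.8°; drift +3.0° → track 119.8°, groundspeed 117.3 kt
Leg 2: heading 72.0°; drift +10.0° → track 82.0°, groundspeed 108.4 kt
Leg 3: heading 199.5°; drift -10.6° → track 188.9°, groundspeed 107.1 kt
Leg 4: heading 271.2°; drift -10.2° → track 261.0°, groundspeed 81.9 kt
Leg 5: heading 178.9°; drift -7.8° → track 171.1°, groundspeed 112.6 kt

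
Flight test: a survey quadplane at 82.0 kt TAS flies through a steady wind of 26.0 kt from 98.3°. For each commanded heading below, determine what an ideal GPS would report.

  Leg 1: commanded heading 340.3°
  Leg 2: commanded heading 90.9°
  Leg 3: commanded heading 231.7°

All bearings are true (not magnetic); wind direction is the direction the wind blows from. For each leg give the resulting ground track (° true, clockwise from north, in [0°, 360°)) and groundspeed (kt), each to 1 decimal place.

Leg 1: track=326.6°, groundspeed=97.0 kt
Leg 2: track=87.5°, groundspeed=56.3 kt
Leg 3: track=242.4°, groundspeed=101.6 kt

Leg 1: heading 340.3°; drift -13.7° → track 326.6°, groundspeed 97.0 kt
Leg 2: heading 90.9°; drift -3.4° → track 87.5°, groundspeed 56.3 kt
Leg 3: heading 231.7°; drift +10.7° → track 242.4°, groundspeed 101.6 kt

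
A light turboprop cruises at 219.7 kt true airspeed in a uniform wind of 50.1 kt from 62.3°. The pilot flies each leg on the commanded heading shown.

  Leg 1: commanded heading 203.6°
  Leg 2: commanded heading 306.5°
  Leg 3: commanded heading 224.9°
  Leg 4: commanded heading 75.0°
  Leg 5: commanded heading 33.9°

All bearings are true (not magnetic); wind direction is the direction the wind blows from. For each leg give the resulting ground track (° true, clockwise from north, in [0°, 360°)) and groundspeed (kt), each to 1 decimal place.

Leg 1: track=210.5°, groundspeed=260.7 kt
Leg 2: track=295.9°, groundspeed=245.7 kt
Leg 3: track=228.1°, groundspeed=267.9 kt
Leg 4: track=78.7°, groundspeed=171.2 kt
Leg 5: track=26.2°, groundspeed=177.2 kt

Leg 1: heading 203.6°; drift +6.9° → track 210.5°, groundspeed 260.7 kt
Leg 2: heading 306.5°; drift -10.6° → track 295.9°, groundspeed 245.7 kt
Leg 3: heading 224.9°; drift +3.2° → track 228.1°, groundspeed 267.9 kt
Leg 4: heading 75.0°; drift +3.7° → track 78.7°, groundspeed 171.2 kt
Leg 5: heading 33.9°; drift -7.7° → track 26.2°, groundspeed 177.2 kt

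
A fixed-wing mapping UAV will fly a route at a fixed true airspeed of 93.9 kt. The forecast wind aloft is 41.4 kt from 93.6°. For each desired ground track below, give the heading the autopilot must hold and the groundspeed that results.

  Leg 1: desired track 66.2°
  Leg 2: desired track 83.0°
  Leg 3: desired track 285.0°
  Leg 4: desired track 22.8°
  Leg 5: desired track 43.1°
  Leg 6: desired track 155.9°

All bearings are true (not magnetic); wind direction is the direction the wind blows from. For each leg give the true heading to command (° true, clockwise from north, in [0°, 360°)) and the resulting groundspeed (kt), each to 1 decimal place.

Leg 1: desired track 66.2°; wind correction +11.7° → command heading 77.9°, groundspeed 55.2 kt
Leg 2: desired track 83.0°; wind correction +4.7° → command heading 87.7°, groundspeed 52.9 kt
Leg 3: desired track 285.0°; wind correction +5.0° → command heading 290.0°, groundspeed 134.1 kt
Leg 4: desired track 22.8°; wind correction +24.6° → command heading 47.4°, groundspeed 71.8 kt
Leg 5: desired track 43.1°; wind correction +19.9° → command heading 63.0°, groundspeed 62.0 kt
Leg 6: desired track 155.9°; wind correction -23.0° → command heading 132.9°, groundspeed 67.2 kt

Leg 1: heading=77.9°, groundspeed=55.2 kt
Leg 2: heading=87.7°, groundspeed=52.9 kt
Leg 3: heading=290.0°, groundspeed=134.1 kt
Leg 4: heading=47.4°, groundspeed=71.8 kt
Leg 5: heading=63.0°, groundspeed=62.0 kt
Leg 6: heading=132.9°, groundspeed=67.2 kt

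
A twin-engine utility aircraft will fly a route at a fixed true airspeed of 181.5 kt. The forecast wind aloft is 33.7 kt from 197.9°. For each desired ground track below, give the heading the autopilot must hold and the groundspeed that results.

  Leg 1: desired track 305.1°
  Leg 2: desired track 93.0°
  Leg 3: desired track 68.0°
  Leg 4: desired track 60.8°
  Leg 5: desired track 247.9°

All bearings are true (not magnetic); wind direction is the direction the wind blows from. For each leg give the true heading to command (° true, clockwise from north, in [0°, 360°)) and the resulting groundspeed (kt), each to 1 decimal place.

Leg 1: heading=294.9°, groundspeed=188.6 kt
Leg 2: heading=103.3°, groundspeed=187.2 kt
Leg 3: heading=76.2°, groundspeed=201.3 kt
Leg 4: heading=68.1°, groundspeed=204.7 kt
Leg 5: heading=239.7°, groundspeed=158.0 kt

Leg 1: desired track 305.1°; wind correction -10.2° → command heading 294.9°, groundspeed 188.6 kt
Leg 2: desired track 93.0°; wind correction +10.3° → command heading 103.3°, groundspeed 187.2 kt
Leg 3: desired track 68.0°; wind correction +8.2° → command heading 76.2°, groundspeed 201.3 kt
Leg 4: desired track 60.8°; wind correction +7.3° → command heading 68.1°, groundspeed 204.7 kt
Leg 5: desired track 247.9°; wind correction -8.2° → command heading 239.7°, groundspeed 158.0 kt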